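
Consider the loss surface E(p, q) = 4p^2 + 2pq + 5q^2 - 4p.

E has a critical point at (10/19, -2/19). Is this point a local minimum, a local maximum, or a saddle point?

local minimum

The Hessian of E is constant: H = [[8, 2], [2, 10]].
det(H) = 8·10 − 2² = 76.
det(H) > 0 and tr(H) = 18 > 0, so H is positive definite and the point is a local minimum.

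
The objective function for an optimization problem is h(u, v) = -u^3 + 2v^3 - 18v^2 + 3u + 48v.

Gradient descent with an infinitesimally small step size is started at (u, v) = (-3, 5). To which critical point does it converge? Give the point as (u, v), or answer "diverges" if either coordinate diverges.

h is separable, so gradient descent decouples: u follows -∂h/∂u, v follows -∂h/∂v.
∂h/∂u = -3(u - 1)(u + 1); at u=-3 this is -24, so u increases.
∂h/∂v = 6(v - 4)(v - 2); at v=5 this is 18, so v decreases.
u converges to its nearest critical value -1 (a local min of the u-part); v converges to 4. The iterate converges to (-1, 4).

(-1, 4)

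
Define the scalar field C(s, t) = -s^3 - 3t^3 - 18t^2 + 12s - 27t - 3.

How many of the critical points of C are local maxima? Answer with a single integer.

1

C separates as a function of s plus a function of t, so ∇C=0 decouples.
∂C/∂s = -3(s - 2)(s + 2) = 0 at s ∈ {-2, 2}; ∂C/∂t = -9(t + 1)(t + 3) = 0 at t ∈ {-3, -1}.
The Hessian is diagonal: diag(C_ss, C_tt). Second derivatives: C_ss(-2)=12, C_ss(2)=-12; C_tt(-3)=18, C_tt(-1)=-18.
Local maxima occur where both diagonal entries negative: (2, -1). Count: 1.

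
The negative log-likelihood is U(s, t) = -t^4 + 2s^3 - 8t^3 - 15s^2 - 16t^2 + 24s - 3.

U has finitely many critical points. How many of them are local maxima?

2

U separates as a function of s plus a function of t, so ∇U=0 decouples.
∂U/∂s = 6(s - 4)(s - 1) = 0 at s ∈ {1, 4}; ∂U/∂t = -4t(t + 2)(t + 4) = 0 at t ∈ {-4, -2, 0}.
The Hessian is diagonal: diag(U_ss, U_tt). Second derivatives: U_ss(1)=-18, U_ss(4)=18; U_tt(-4)=-32, U_tt(-2)=16, U_tt(0)=-32.
Local maxima occur where both diagonal entries negative: (1, -4), (1, 0). Count: 2.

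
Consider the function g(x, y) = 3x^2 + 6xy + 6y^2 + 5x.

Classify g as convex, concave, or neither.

g is quadratic, so its Hessian is the constant matrix H = [[6, 6], [6, 12]].
det(H) = 36, tr(H) = 18.
det(H) > 0 and tr(H) > 0, so H is positive definite everywhere: convex.

convex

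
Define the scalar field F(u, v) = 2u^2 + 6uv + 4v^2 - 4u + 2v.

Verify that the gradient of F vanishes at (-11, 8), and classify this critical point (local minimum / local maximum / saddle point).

∇F = (4u + 6v - 4, 6u + 8v + 2); substituting (-11, 8) gives ∇F = (0, 0), so (-11, 8) is indeed a critical point.
The Hessian of F is constant: H = [[4, 6], [6, 8]].
det(H) = 4·8 − 6² = -4.
Since det(H) < 0, H is indefinite and the critical point is a saddle point.

saddle point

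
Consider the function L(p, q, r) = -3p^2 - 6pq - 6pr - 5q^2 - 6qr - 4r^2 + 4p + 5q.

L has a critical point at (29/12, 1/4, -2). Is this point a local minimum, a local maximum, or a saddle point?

The Hessian is constant: H = [[-6, -6, -6], [-6, -10, -6], [-6, -6, -8]].
Leading principal minors: Δ₁ = -6, Δ₂ = 24, Δ₃ = -48.
The minors alternate sign starting negative (−, +, −), so H is negative definite: a local maximum.

local maximum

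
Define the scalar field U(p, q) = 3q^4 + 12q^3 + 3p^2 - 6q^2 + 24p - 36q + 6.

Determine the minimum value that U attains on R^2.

U(p,q) separates as A(p) + B(q) + 6, so its minimum is min A + min B + 6.
A'(p) = 6p + 24 vanishes at p ∈ {-4}; B'(q) = 12(q - 1)(q + 1)(q + 3) vanishes at q ∈ {-3, -1, 1}.
Local minima of A (where A''>0): A(-4)=-48. Local minima of B: B(-3)=-27, B(1)=-27.
So the global minimum of U is A(-4) + B(-3) + 6 = -48 − 27 + 6 = -69, attained at (-4, -3).

-69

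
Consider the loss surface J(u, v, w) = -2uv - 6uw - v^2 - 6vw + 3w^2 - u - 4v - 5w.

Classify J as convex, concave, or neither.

neither

J is quadratic, so its Hessian is the constant matrix H = [[0, -2, -6], [-2, -2, -6], [-6, -6, 6]].
Leading principal minors: 0, -4, -96.
Neither pattern holds ⇒ H is indefinite ⇒ neither convex nor concave.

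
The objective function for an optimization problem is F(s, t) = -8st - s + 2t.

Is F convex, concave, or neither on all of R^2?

F is quadratic, so its Hessian is the constant matrix H = [[0, -8], [-8, 0]].
det(H) = -64, tr(H) = 0.
det(H) < 0, so H is indefinite: neither convex nor concave.

neither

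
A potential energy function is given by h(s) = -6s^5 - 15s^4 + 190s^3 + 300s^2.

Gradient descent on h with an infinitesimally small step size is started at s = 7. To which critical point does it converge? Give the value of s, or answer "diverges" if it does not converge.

h'(s) = -30s(s - 4)(s + 1)(s + 5), so h'(7) = -60480.
Gradient descent moves in the -h' direction, i.e. s is increasing.
There is no critical point above s=7, and h' keeps the same sign, so the iterate runs off to +∞.

diverges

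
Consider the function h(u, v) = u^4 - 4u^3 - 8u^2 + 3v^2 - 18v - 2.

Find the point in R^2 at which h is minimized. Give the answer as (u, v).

(4, 3)

h(u,v) separates as P(u) + Q(v) − 2, so its minimum is min P + min Q − 2.
P'(u) = 4u(u - 4)(u + 1) vanishes at u ∈ {-1, 0, 4}; Q'(v) = 6v - 18 vanishes at v ∈ {3}.
Local minima of P (where P''>0): P(-1)=-3, P(4)=-128. Local minima of Q: Q(3)=-27.
So the global minimum of h is P(4) + Q(3) − 2 = -128 − 27 − 2 = -157, attained at (4, 3).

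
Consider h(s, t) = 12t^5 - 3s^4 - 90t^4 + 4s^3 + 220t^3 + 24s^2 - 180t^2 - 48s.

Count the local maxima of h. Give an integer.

h separates as a function of s plus a function of t, so ∇h=0 decouples.
∂h/∂s = -12(s - 2)(s - 1)(s + 2) = 0 at s ∈ {-2, 1, 2}; ∂h/∂t = 60t(t - 3)(t - 2)(t - 1) = 0 at t ∈ {0, 1, 2, 3}.
The Hessian is diagonal: diag(h_ss, h_tt). Second derivatives: h_ss(-2)=-144, h_ss(1)=36, h_ss(2)=-48; h_tt(0)=-360, h_tt(1)=120, h_tt(2)=-120, h_tt(3)=360.
Local maxima occur where both diagonal entries negative: (-2, 0), (-2, 2), (2, 0), (2, 2). Count: 4.

4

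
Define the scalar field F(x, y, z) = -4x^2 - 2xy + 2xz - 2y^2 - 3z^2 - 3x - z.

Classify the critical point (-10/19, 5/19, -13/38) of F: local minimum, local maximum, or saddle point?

local maximum

The Hessian is constant: H = [[-8, -2, 2], [-2, -4, 0], [2, 0, -6]].
Leading principal minors: Δ₁ = -8, Δ₂ = 28, Δ₃ = -152.
The minors alternate sign starting negative (−, +, −), so H is negative definite: a local maximum.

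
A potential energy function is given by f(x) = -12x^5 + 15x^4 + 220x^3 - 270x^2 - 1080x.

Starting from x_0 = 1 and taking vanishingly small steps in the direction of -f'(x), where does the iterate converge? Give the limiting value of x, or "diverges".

2

f'(x) = -60(x - 3)(x - 2)(x + 1)(x + 3), so f'(1) = -960.
Gradient descent moves in the -f' direction, i.e. x is increasing.
The nearest critical point in that direction is x = 2, where f'' = 900 > 0 (a local minimum). The iterate converges there.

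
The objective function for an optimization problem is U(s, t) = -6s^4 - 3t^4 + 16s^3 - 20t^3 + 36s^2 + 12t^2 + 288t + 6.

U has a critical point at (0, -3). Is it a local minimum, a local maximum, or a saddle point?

local minimum

The mixed partial ∂²U/∂s∂t is 0, so the Hessian at any point is diag(U_ss, U_tt) = diag(24(-3s^2 + 4s + 3), 12(-3t^2 - 10t + 2)).
At (0, -3): H = diag(72, 60).
Both eigenvalues are positive, so H is positive definite: a local minimum.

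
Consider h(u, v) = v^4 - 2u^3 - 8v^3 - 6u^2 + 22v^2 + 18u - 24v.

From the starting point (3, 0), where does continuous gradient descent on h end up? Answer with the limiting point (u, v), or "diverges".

h is separable, so gradient descent decouples: u follows -∂h/∂u, v follows -∂h/∂v.
∂h/∂u = -6(u - 1)(u + 3); at u=3 this is -72, so u increases.
∂h/∂v = 4(v - 3)(v - 2)(v - 1); at v=0 this is -24, so v increases.
The u-coordinate has no critical point in that direction and runs off to infinity.

diverges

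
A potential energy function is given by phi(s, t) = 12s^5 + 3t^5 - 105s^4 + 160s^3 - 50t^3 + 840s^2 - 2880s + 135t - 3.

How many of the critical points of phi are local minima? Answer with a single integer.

4

phi separates as a function of s plus a function of t, so ∇phi=0 decouples.
∂phi/∂s = 60(s - 4)(s - 3)(s - 2)(s + 2) = 0 at s ∈ {-2, 2, 3, 4}; ∂phi/∂t = 15(t - 3)(t - 1)(t + 1)(t + 3) = 0 at t ∈ {-3, -1, 1, 3}.
The Hessian is diagonal: diag(phi_ss, phi_tt). Second derivatives: phi_ss(-2)=-7200, phi_ss(2)=480, phi_ss(3)=-300, phi_ss(4)=720; phi_tt(-3)=-720, phi_tt(-1)=240, phi_tt(1)=-240, phi_tt(3)=720.
Local minima occur where both diagonal entries positive: (2, -1), (2, 3), (4, -1), (4, 3). Count: 4.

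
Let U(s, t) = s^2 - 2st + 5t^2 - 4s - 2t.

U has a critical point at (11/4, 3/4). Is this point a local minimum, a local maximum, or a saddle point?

The Hessian of U is constant: H = [[2, -2], [-2, 10]].
det(H) = 2·10 − (-2)² = 16.
det(H) > 0 and tr(H) = 12 > 0, so H is positive definite and the point is a local minimum.

local minimum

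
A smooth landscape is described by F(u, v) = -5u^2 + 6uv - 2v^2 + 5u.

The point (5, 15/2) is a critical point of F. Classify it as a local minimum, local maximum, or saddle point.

local maximum

The Hessian of F is constant: H = [[-10, 6], [6, -4]].
det(H) = (-10)·(-4) − 6² = 4.
det(H) > 0 and tr(H) = -14 < 0, so H is negative definite and the point is a local maximum.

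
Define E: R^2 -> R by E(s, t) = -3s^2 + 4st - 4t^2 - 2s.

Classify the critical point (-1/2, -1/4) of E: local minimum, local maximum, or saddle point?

The Hessian of E is constant: H = [[-6, 4], [4, -8]].
det(H) = (-6)·(-8) − 4² = 32.
det(H) > 0 and tr(H) = -14 < 0, so H is negative definite and the point is a local maximum.

local maximum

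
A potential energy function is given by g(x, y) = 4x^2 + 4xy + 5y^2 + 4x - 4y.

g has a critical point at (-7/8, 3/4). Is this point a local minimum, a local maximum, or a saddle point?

local minimum

The Hessian of g is constant: H = [[8, 4], [4, 10]].
det(H) = 8·10 − 4² = 64.
det(H) > 0 and tr(H) = 18 > 0, so H is positive definite and the point is a local minimum.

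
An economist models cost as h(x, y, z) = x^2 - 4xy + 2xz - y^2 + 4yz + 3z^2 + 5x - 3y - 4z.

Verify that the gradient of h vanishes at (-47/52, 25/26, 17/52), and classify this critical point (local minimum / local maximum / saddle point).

∇h = (2x - 4y + 2z + 5, -4x - 2y + 4z - 3, 2x + 4y + 6z - 4); substituting (-47/52, 25/26, 17/52) gives ∇h = (0, 0, 0), so (-47/52, 25/26, 17/52) is indeed a critical point.
The Hessian is constant: H = [[2, -4, 2], [-4, -2, 4], [2, 4, 6]].
Leading principal minors: Δ₁ = 2, Δ₂ = -20, Δ₃ = -208.
The minors fit neither the all-positive nor the alternating-sign pattern, so H is indefinite: a saddle point.

saddle point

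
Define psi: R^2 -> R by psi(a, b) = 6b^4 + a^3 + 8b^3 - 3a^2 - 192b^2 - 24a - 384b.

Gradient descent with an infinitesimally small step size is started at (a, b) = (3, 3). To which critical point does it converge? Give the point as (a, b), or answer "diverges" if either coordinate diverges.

psi is separable, so gradient descent decouples: a follows -∂psi/∂a, b follows -∂psi/∂b.
∂psi/∂a = 3(a - 4)(a + 2); at a=3 this is -15, so a increases.
∂psi/∂b = 24(b - 4)(b + 1)(b + 4); at b=3 this is -672, so b increases.
a converges to its nearest critical value 4 (a local min of the a-part); b converges to 4. The iterate converges to (4, 4).

(4, 4)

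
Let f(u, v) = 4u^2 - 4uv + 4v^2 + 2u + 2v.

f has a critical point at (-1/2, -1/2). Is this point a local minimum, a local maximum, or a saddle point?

The Hessian of f is constant: H = [[8, -4], [-4, 8]].
det(H) = 8·8 − (-4)² = 48.
det(H) > 0 and tr(H) = 16 > 0, so H is positive definite and the point is a local minimum.

local minimum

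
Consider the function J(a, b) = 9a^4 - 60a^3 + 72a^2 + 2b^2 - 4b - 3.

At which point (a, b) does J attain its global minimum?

(4, 1)

J(a,b) separates as P(a) + Q(b) − 3, so its minimum is min P + min Q − 3.
P'(a) = 36a(a - 4)(a - 1) vanishes at a ∈ {0, 1, 4}; Q'(b) = 4b - 4 vanishes at b ∈ {1}.
Local minima of P (where P''>0): P(0)=0, P(4)=-384. Local minima of Q: Q(1)=-2.
So the global minimum of J is P(4) + Q(1) − 3 = -384 − 2 − 3 = -389, attained at (4, 1).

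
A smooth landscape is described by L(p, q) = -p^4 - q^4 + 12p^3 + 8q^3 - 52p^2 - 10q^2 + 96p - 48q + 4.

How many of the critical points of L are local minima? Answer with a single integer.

1

L separates as a function of p plus a function of q, so ∇L=0 decouples.
∂L/∂p = -4(p - 4)(p - 3)(p - 2) = 0 at p ∈ {2, 3, 4}; ∂L/∂q = -4(q - 4)(q - 3)(q + 1) = 0 at q ∈ {-1, 3, 4}.
The Hessian is diagonal: diag(L_pp, L_qq). Second derivatives: L_pp(2)=-8, L_pp(3)=4, L_pp(4)=-8; L_qq(-1)=-80, L_qq(3)=16, L_qq(4)=-20.
Local minima occur where both diagonal entries positive: (3, 3). Count: 1.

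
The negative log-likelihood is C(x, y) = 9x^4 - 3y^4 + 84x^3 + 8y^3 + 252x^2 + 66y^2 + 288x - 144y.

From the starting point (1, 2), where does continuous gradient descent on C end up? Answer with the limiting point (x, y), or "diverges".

(-1, 1)

C is separable, so gradient descent decouples: x follows -∂C/∂x, y follows -∂C/∂y.
∂C/∂x = 36(x + 1)(x + 2)(x + 4); at x=1 this is 1080, so x decreases.
∂C/∂y = -12(y - 4)(y - 1)(y + 3); at y=2 this is 120, so y decreases.
x converges to its nearest critical value -1 (a local min of the x-part); y converges to 1. The iterate converges to (-1, 1).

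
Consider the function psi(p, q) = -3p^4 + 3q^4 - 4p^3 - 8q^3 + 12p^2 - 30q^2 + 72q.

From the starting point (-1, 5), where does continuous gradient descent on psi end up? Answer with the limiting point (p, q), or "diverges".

(0, 3)

psi is separable, so gradient descent decouples: p follows -∂psi/∂p, q follows -∂psi/∂q.
∂psi/∂p = -12p(p - 1)(p + 2); at p=-1 this is -24, so p increases.
∂psi/∂q = 12(q - 3)(q - 1)(q + 2); at q=5 this is 672, so q decreases.
p converges to its nearest critical value 0 (a local min of the p-part); q converges to 3. The iterate converges to (0, 3).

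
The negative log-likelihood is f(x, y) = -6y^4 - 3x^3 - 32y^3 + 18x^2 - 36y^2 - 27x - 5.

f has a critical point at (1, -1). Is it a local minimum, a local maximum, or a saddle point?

The mixed partial ∂²f/∂x∂y is 0, so the Hessian at any point is diag(f_xx, f_yy) = diag(18(-x + 2), -24(3y^2 + 8y + 3)).
At (1, -1): H = diag(18, 48).
Both eigenvalues are positive, so H is positive definite: a local minimum.

local minimum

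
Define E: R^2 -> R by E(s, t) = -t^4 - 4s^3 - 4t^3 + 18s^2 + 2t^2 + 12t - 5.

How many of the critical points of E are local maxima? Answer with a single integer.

2

E separates as a function of s plus a function of t, so ∇E=0 decouples.
∂E/∂s = -12s(s - 3) = 0 at s ∈ {0, 3}; ∂E/∂t = -4(t - 1)(t + 1)(t + 3) = 0 at t ∈ {-3, -1, 1}.
The Hessian is diagonal: diag(E_ss, E_tt). Second derivatives: E_ss(0)=36, E_ss(3)=-36; E_tt(-3)=-32, E_tt(-1)=16, E_tt(1)=-32.
Local maxima occur where both diagonal entries negative: (3, -3), (3, 1). Count: 2.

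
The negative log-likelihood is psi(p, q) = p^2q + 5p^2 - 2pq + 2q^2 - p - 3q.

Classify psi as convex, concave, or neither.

neither

The term p^2q is cubic, so the Hessian is not constant.
∂²psi/∂p² = 2q + 10, which takes both signs as q varies (negative for sufficiently negative q). A diagonal entry of the Hessian changing sign means the Hessian is neither positive- nor negative-semidefinite on all of R^2.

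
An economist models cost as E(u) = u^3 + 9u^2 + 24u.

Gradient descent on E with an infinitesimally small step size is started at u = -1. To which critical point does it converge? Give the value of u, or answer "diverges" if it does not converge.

E'(u) = 3(u + 2)(u + 4), so E'(-1) = 9.
Gradient descent moves in the -E' direction, i.e. u is decreasing.
The nearest critical point in that direction is u = -2, where E'' = 6 > 0 (a local minimum). The iterate converges there.

-2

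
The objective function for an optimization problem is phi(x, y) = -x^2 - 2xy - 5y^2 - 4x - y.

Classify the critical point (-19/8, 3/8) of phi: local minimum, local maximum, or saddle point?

local maximum

The Hessian of phi is constant: H = [[-2, -2], [-2, -10]].
det(H) = (-2)·(-10) − (-2)² = 16.
det(H) > 0 and tr(H) = -12 < 0, so H is negative definite and the point is a local maximum.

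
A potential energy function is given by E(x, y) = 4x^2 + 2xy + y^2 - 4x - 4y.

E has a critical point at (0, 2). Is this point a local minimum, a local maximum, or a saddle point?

The Hessian of E is constant: H = [[8, 2], [2, 2]].
det(H) = 8·2 − 2² = 12.
det(H) > 0 and tr(H) = 10 > 0, so H is positive definite and the point is a local minimum.

local minimum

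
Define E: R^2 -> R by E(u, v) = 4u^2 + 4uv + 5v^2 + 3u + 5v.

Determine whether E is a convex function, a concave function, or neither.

convex

E is quadratic, so its Hessian is the constant matrix H = [[8, 4], [4, 10]].
det(H) = 64, tr(H) = 18.
det(H) > 0 and tr(H) > 0, so H is positive definite everywhere: convex.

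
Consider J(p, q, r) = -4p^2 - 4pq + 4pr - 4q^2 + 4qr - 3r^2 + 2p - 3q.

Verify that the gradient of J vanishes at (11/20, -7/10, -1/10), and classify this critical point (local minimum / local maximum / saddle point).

local maximum

∇J = (-8p - 4q + 4r + 2, -4p - 8q + 4r - 3, 4p + 4q - 6r); substituting (11/20, -7/10, -1/10) gives ∇J = (0, 0, 0), so (11/20, -7/10, -1/10) is indeed a critical point.
The Hessian is constant: H = [[-8, -4, 4], [-4, -8, 4], [4, 4, -6]].
Leading principal minors: Δ₁ = -8, Δ₂ = 48, Δ₃ = -160.
The minors alternate sign starting negative (−, +, −), so H is negative definite: a local maximum.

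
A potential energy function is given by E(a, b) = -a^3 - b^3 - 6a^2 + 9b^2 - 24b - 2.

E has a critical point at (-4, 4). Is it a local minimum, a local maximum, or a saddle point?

saddle point

The mixed partial ∂²E/∂a∂b is 0, so the Hessian at any point is diag(E_aa, E_bb) = diag(-6(a + 2), 6(-b + 3)).
At (-4, 4): H = diag(12, -6).
The eigenvalues have opposite signs, so H is indefinite: a saddle point.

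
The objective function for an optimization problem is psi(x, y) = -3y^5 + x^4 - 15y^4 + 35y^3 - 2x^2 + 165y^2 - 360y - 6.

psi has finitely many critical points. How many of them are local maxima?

psi separates as a function of x plus a function of y, so ∇psi=0 decouples.
∂psi/∂x = 4x(x - 1)(x + 1) = 0 at x ∈ {-1, 0, 1}; ∂psi/∂y = -15(y - 2)(y - 1)(y + 3)(y + 4) = 0 at y ∈ {-4, -3, 1, 2}.
The Hessian is diagonal: diag(psi_xx, psi_yy). Second derivatives: psi_xx(-1)=8, psi_xx(0)=-4, psi_xx(1)=8; psi_yy(-4)=450, psi_yy(-3)=-300, psi_yy(1)=300, psi_yy(2)=-450.
Local maxima occur where both diagonal entries negative: (0, -3), (0, 2). Count: 2.

2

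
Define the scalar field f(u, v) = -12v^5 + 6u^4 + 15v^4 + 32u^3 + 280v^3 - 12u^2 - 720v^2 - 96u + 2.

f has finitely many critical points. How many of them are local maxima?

f separates as a function of u plus a function of v, so ∇f=0 decouples.
∂f/∂u = 24(u - 1)(u + 1)(u + 4) = 0 at u ∈ {-4, -1, 1}; ∂f/∂v = -60v(v - 3)(v - 2)(v + 4) = 0 at v ∈ {-4, 0, 2, 3}.
The Hessian is diagonal: diag(f_uu, f_vv). Second derivatives: f_uu(-4)=360, f_uu(-1)=-144, f_uu(1)=240; f_vv(-4)=10080, f_vv(0)=-1440, f_vv(2)=720, f_vv(3)=-1260.
Local maxima occur where both diagonal entries negative: (-1, 0), (-1, 3). Count: 2.

2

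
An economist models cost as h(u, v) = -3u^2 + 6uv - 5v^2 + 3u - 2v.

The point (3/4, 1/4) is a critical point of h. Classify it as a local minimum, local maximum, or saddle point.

The Hessian of h is constant: H = [[-6, 6], [6, -10]].
det(H) = (-6)·(-10) − 6² = 24.
det(H) > 0 and tr(H) = -16 < 0, so H is negative definite and the point is a local maximum.

local maximum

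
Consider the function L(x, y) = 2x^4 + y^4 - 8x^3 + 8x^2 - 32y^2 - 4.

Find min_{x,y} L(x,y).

L(x,y) separates as P(x) + Q(y) − 4, so its minimum is min P + min Q − 4.
P'(x) = 8x(x - 2)(x - 1) vanishes at x ∈ {0, 1, 2}; Q'(y) = 4y(y - 4)(y + 4) vanishes at y ∈ {-4, 0, 4}.
Local minima of P (where P''>0): P(0)=0, P(2)=0. Local minima of Q: Q(-4)=-256, Q(4)=-256.
So the global minimum of L is P(0) + Q(-4) − 4 = 0 − 256 − 4 = -260, attained at (0, -4).

-260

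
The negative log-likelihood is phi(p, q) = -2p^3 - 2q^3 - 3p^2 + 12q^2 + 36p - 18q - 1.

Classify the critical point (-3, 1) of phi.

local minimum

The mixed partial ∂²phi/∂p∂q is 0, so the Hessian at any point is diag(phi_pp, phi_qq) = diag(-6(2p + 1), 12(-q + 2)).
At (-3, 1): H = diag(30, 12).
Both eigenvalues are positive, so H is positive definite: a local minimum.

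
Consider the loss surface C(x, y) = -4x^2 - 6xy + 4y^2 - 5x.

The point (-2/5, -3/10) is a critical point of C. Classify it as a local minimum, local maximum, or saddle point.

saddle point

The Hessian of C is constant: H = [[-8, -6], [-6, 8]].
det(H) = (-8)·8 − (-6)² = -100.
Since det(H) < 0, H is indefinite and the critical point is a saddle point.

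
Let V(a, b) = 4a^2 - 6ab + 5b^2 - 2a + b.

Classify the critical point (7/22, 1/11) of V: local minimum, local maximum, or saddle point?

local minimum

The Hessian of V is constant: H = [[8, -6], [-6, 10]].
det(H) = 8·10 − (-6)² = 44.
det(H) > 0 and tr(H) = 18 > 0, so H is positive definite and the point is a local minimum.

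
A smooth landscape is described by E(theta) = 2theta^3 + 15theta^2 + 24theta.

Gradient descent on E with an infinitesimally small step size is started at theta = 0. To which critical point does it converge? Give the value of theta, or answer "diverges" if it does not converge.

-1

E'(theta) = 6(theta + 1)(theta + 4), so E'(0) = 24.
Gradient descent moves in the -E' direction, i.e. theta is decreasing.
The nearest critical point in that direction is theta = -1, where E'' = 18 > 0 (a local minimum). The iterate converges there.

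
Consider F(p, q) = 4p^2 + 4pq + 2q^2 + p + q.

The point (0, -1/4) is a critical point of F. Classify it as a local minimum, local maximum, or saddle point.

The Hessian of F is constant: H = [[8, 4], [4, 4]].
det(H) = 8·4 − 4² = 16.
det(H) > 0 and tr(H) = 12 > 0, so H is positive definite and the point is a local minimum.

local minimum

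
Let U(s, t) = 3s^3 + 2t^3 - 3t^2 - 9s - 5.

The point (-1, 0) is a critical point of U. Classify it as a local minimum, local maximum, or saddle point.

The mixed partial ∂²U/∂s∂t is 0, so the Hessian at any point is diag(U_ss, U_tt) = diag(18s, 6(2t - 1)).
At (-1, 0): H = diag(-18, -6).
Both eigenvalues are negative, so H is negative definite: a local maximum.

local maximum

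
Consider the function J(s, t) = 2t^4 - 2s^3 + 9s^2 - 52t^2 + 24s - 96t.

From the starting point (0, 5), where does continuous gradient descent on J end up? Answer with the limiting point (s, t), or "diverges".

J is separable, so gradient descent decouples: s follows -∂J/∂s, t follows -∂J/∂t.
∂J/∂s = -6(s - 4)(s + 1); at s=0 this is 24, so s decreases.
∂J/∂t = 8(t - 4)(t + 1)(t + 3); at t=5 this is 384, so t decreases.
s converges to its nearest critical value -1 (a local min of the s-part); t converges to 4. The iterate converges to (-1, 4).

(-1, 4)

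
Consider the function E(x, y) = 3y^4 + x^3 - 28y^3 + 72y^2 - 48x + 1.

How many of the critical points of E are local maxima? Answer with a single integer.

1

E separates as a function of x plus a function of y, so ∇E=0 decouples.
∂E/∂x = 3(x - 4)(x + 4) = 0 at x ∈ {-4, 4}; ∂E/∂y = 12y(y - 4)(y - 3) = 0 at y ∈ {0, 3, 4}.
The Hessian is diagonal: diag(E_xx, E_yy). Second derivatives: E_xx(-4)=-24, E_xx(4)=24; E_yy(0)=144, E_yy(3)=-36, E_yy(4)=48.
Local maxima occur where both diagonal entries negative: (-4, 3). Count: 1.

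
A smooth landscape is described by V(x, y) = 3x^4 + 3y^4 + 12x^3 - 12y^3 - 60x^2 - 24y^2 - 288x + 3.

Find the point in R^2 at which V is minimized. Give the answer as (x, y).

V(x,y) separates as P(x) + Q(y) + 3, so its minimum is min P + min Q + 3.
P'(x) = 12(x - 3)(x + 2)(x + 4) vanishes at x ∈ {-4, -2, 3}; Q'(y) = 12y(y - 4)(y + 1) vanishes at y ∈ {-1, 0, 4}.
Local minima of P (where P''>0): P(-4)=192, P(3)=-837. Local minima of Q: Q(-1)=-9, Q(4)=-384.
So the global minimum of V is P(3) + Q(4) + 3 = -837 − 384 + 3 = -1218, attained at (3, 4).

(3, 4)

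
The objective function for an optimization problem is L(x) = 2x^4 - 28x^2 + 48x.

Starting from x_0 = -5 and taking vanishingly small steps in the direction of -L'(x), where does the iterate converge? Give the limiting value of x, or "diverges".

L'(x) = 8(x - 2)(x - 1)(x + 3), so L'(-5) = -672.
Gradient descent moves in the -L' direction, i.e. x is increasing.
The nearest critical point in that direction is x = -3, where L'' = 160 > 0 (a local minimum). The iterate converges there.

-3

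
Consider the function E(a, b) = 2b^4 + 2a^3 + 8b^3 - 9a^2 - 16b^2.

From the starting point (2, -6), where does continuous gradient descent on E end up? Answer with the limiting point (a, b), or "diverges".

(3, -4)

E is separable, so gradient descent decouples: a follows -∂E/∂a, b follows -∂E/∂b.
∂E/∂a = 6a(a - 3); at a=2 this is -12, so a increases.
∂E/∂b = 8b(b - 1)(b + 4); at b=-6 this is -672, so b increases.
a converges to its nearest critical value 3 (a local min of the a-part); b converges to -4. The iterate converges to (3, -4).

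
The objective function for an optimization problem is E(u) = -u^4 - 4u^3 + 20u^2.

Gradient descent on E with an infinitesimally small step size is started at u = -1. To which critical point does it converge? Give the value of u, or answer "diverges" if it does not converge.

E'(u) = -4u(u - 2)(u + 5), so E'(-1) = -48.
Gradient descent moves in the -E' direction, i.e. u is increasing.
The nearest critical point in that direction is u = 0, where E'' = 40 > 0 (a local minimum). The iterate converges there.

0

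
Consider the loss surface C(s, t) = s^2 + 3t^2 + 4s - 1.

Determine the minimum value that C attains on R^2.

C(s,t) separates as P(s) + Q(t) − 1, so its minimum is min P + min Q − 1.
P'(s) = 2s + 4 vanishes at s ∈ {-2}; Q'(t) = 6t vanishes at t ∈ {0}.
Local minima of P (where P''>0): P(-2)=-4. Local minima of Q: Q(0)=0.
So the global minimum of C is P(-2) + Q(0) − 1 = -4 + 0 − 1 = -5, attained at (-2, 0).

-5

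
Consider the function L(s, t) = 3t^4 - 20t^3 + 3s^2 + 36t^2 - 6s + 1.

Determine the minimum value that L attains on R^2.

-2

L(s,t) separates as P(s) + Q(t) + 1, so its minimum is min P + min Q + 1.
P'(s) = 6s - 6 vanishes at s ∈ {1}; Q'(t) = 12t(t - 3)(t - 2) vanishes at t ∈ {0, 2, 3}.
Local minima of P (where P''>0): P(1)=-3. Local minima of Q: Q(0)=0, Q(3)=27.
So the global minimum of L is P(1) + Q(0) + 1 = -3 + 0 + 1 = -2, attained at (1, 0).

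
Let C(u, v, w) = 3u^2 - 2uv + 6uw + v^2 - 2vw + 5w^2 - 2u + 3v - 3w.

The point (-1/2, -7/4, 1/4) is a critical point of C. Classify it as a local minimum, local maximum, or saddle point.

local minimum

The Hessian is constant: H = [[6, -2, 6], [-2, 2, -2], [6, -2, 10]].
Leading principal minors: Δ₁ = 6, Δ₂ = 8, Δ₃ = 32.
All leading minors are positive, so H is positive definite: a local minimum.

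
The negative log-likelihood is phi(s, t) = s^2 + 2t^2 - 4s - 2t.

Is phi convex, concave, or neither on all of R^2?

convex

phi is quadratic, so its Hessian is the constant matrix H = [[2, 0], [0, 4]].
det(H) = 8, tr(H) = 6.
det(H) > 0 and tr(H) > 0, so H is positive definite everywhere: convex.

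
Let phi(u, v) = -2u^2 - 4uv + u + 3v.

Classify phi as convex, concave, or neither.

phi is quadratic, so its Hessian is the constant matrix H = [[-4, -4], [-4, 0]].
det(H) = -16, tr(H) = -4.
det(H) < 0, so H is indefinite: neither convex nor concave.

neither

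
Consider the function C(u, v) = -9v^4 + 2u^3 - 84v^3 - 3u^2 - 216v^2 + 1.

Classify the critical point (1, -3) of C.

local minimum

The mixed partial ∂²C/∂u∂v is 0, so the Hessian at any point is diag(C_uu, C_vv) = diag(6(2u - 1), -36(3v^2 + 14v + 12)).
At (1, -3): H = diag(6, 108).
Both eigenvalues are positive, so H is positive definite: a local minimum.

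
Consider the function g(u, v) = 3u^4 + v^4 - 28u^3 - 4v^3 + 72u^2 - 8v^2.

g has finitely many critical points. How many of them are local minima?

g separates as a function of u plus a function of v, so ∇g=0 decouples.
∂g/∂u = 12u(u - 4)(u - 3) = 0 at u ∈ {0, 3, 4}; ∂g/∂v = 4v(v - 4)(v + 1) = 0 at v ∈ {-1, 0, 4}.
The Hessian is diagonal: diag(g_uu, g_vv). Second derivatives: g_uu(0)=144, g_uu(3)=-36, g_uu(4)=48; g_vv(-1)=20, g_vv(0)=-16, g_vv(4)=80.
Local minima occur where both diagonal entries positive: (0, -1), (0, 4), (4, -1), (4, 4). Count: 4.

4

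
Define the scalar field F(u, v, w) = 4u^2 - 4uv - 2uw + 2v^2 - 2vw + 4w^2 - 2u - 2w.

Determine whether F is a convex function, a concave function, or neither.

convex

F is quadratic, so its Hessian is the constant matrix H = [[8, -4, -2], [-4, 4, -2], [-2, -2, 8]].
Leading principal minors: 8, 16, 48.
All positive ⇒ H ≻ 0 ⇒ convex.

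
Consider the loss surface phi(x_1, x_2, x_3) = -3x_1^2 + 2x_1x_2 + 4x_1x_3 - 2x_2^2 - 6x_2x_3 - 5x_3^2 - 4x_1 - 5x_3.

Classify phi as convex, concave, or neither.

concave

phi is quadratic, so its Hessian is the constant matrix H = [[-6, 2, 4], [2, -4, -6], [4, -6, -10]].
Leading principal minors: -6, 20, -16.
Signs alternate −, +, − ⇒ H ≺ 0 ⇒ concave.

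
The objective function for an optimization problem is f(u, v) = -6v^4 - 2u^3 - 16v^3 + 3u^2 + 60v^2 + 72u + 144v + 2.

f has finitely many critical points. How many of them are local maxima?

2

f separates as a function of u plus a function of v, so ∇f=0 decouples.
∂f/∂u = -6(u - 4)(u + 3) = 0 at u ∈ {-3, 4}; ∂f/∂v = -24(v - 2)(v + 1)(v + 3) = 0 at v ∈ {-3, -1, 2}.
The Hessian is diagonal: diag(f_uu, f_vv). Second derivatives: f_uu(-3)=42, f_uu(4)=-42; f_vv(-3)=-240, f_vv(-1)=144, f_vv(2)=-360.
Local maxima occur where both diagonal entries negative: (4, -3), (4, 2). Count: 2.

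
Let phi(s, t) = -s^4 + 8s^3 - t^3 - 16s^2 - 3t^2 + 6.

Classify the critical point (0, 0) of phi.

The mixed partial ∂²phi/∂s∂t is 0, so the Hessian at any point is diag(phi_ss, phi_tt) = diag(4(-3s^2 + 12s - 8), -6(t + 1)).
At (0, 0): H = diag(-32, -6).
Both eigenvalues are negative, so H is negative definite: a local maximum.

local maximum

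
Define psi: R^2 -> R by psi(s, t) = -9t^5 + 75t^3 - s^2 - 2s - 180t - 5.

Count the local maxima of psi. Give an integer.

psi separates as a function of s plus a function of t, so ∇psi=0 decouples.
∂psi/∂s = -2(s + 1) = 0 at s ∈ {-1}; ∂psi/∂t = -45(t - 2)(t - 1)(t + 1)(t + 2) = 0 at t ∈ {-2, -1, 1, 2}.
The Hessian is diagonal: diag(psi_ss, psi_tt). Second derivatives: psi_ss(-1)=-2; psi_tt(-2)=540, psi_tt(-1)=-270, psi_tt(1)=270, psi_tt(2)=-540.
Local maxima occur where both diagonal entries negative: (-1, -1), (-1, 2). Count: 2.

2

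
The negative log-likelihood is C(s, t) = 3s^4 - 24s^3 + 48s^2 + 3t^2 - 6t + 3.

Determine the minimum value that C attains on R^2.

0

C(s,t) separates as P(s) + Q(t) + 3, so its minimum is min P + min Q + 3.
P'(s) = 12s(s - 4)(s - 2) vanishes at s ∈ {0, 2, 4}; Q'(t) = 6(t - 1) vanishes at t ∈ {1}.
Local minima of P (where P''>0): P(0)=0, P(4)=0. Local minima of Q: Q(1)=-3.
So the global minimum of C is P(0) + Q(1) + 3 = 0 − 3 + 3 = 0, attained at (0, 1).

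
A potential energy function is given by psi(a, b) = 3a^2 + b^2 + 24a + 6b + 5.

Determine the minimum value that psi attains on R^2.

-52

psi(a,b) separates as P(a) + Q(b) + 5, so its minimum is min P + min Q + 5.
P'(a) = 6a + 24 vanishes at a ∈ {-4}; Q'(b) = 2b + 6 vanishes at b ∈ {-3}.
Local minima of P (where P''>0): P(-4)=-48. Local minima of Q: Q(-3)=-9.
So the global minimum of psi is P(-4) + Q(-3) + 5 = -48 − 9 + 5 = -52, attained at (-4, -3).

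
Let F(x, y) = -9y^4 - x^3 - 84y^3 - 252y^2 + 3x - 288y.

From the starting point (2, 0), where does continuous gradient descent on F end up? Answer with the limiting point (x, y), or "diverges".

F is separable, so gradient descent decouples: x follows -∂F/∂x, y follows -∂F/∂y.
∂F/∂x = -3(x - 1)(x + 1); at x=2 this is -9, so x increases.
∂F/∂y = -36(y + 1)(y + 2)(y + 4); at y=0 this is -288, so y increases.
The x-coordinate has no critical point in that direction and runs off to infinity.

diverges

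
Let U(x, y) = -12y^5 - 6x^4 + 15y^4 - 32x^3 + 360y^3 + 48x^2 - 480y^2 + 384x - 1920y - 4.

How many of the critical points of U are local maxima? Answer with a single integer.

U separates as a function of x plus a function of y, so ∇U=0 decouples.
∂U/∂x = -24(x - 2)(x + 2)(x + 4) = 0 at x ∈ {-4, -2, 2}; ∂U/∂y = -60(y - 4)(y - 2)(y + 1)(y + 4) = 0 at y ∈ {-4, -1, 2, 4}.
The Hessian is diagonal: diag(U_xx, U_yy). Second derivatives: U_xx(-4)=-288, U_xx(-2)=192, U_xx(2)=-576; U_yy(-4)=8640, U_yy(-1)=-2700, U_yy(2)=2160, U_yy(4)=-4800.
Local maxima occur where both diagonal entries negative: (-4, -1), (-4, 4), (2, -1), (2, 4). Count: 4.

4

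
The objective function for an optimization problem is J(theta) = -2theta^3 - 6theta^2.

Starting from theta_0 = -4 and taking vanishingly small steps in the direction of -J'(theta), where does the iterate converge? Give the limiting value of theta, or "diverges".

-2

J'(theta) = -6theta(theta + 2), so J'(-4) = -48.
Gradient descent moves in the -J' direction, i.e. theta is increasing.
The nearest critical point in that direction is theta = -2, where J'' = 12 > 0 (a local minimum). The iterate converges there.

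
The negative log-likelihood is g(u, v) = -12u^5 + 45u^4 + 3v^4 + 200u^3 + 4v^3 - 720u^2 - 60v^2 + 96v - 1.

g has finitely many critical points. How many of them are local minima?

4

g separates as a function of u plus a function of v, so ∇g=0 decouples.
∂g/∂u = -60u(u - 4)(u - 2)(u + 3) = 0 at u ∈ {-3, 0, 2, 4}; ∂g/∂v = 12(v - 2)(v - 1)(v + 4) = 0 at v ∈ {-4, 1, 2}.
The Hessian is diagonal: diag(g_uu, g_vv). Second derivatives: g_uu(-3)=6300, g_uu(0)=-1440, g_uu(2)=1200, g_uu(4)=-3360; g_vv(-4)=360, g_vv(1)=-60, g_vv(2)=72.
Local minima occur where both diagonal entries positive: (-3, -4), (-3, 2), (2, -4), (2, 2). Count: 4.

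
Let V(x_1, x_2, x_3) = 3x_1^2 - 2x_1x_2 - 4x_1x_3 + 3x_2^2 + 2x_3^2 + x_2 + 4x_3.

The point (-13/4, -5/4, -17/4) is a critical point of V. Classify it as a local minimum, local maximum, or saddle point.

The Hessian is constant: H = [[6, -2, -4], [-2, 6, 0], [-4, 0, 4]].
Leading principal minors: Δ₁ = 6, Δ₂ = 32, Δ₃ = 32.
All leading minors are positive, so H is positive definite: a local minimum.

local minimum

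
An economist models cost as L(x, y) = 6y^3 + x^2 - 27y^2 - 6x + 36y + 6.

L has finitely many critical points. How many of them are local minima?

L separates as a function of x plus a function of y, so ∇L=0 decouples.
∂L/∂x = 2(x - 3) = 0 at x ∈ {3}; ∂L/∂y = 18(y - 2)(y - 1) = 0 at y ∈ {1, 2}.
The Hessian is diagonal: diag(L_xx, L_yy). Second derivatives: L_xx(3)=2; L_yy(1)=-18, L_yy(2)=18.
Local minima occur where both diagonal entries positive: (3, 2). Count: 1.

1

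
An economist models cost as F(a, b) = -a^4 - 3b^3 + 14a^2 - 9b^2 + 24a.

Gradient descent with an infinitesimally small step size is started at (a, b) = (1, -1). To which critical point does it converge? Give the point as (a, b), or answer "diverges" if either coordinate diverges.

F is separable, so gradient descent decouples: a follows -∂F/∂a, b follows -∂F/∂b.
∂F/∂a = -4(a - 3)(a + 1)(a + 2); at a=1 this is 48, so a decreases.
∂F/∂b = -9b(b + 2); at b=-1 this is 9, so b decreases.
a converges to its nearest critical value -1 (a local min of the a-part); b converges to -2. The iterate converges to (-1, -2).

(-1, -2)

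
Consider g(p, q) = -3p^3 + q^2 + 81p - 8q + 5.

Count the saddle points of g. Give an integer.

g separates as a function of p plus a function of q, so ∇g=0 decouples.
∂g/∂p = -9(p - 3)(p + 3) = 0 at p ∈ {-3, 3}; ∂g/∂q = 2(q - 4) = 0 at q ∈ {4}.
The Hessian is diagonal: diag(g_pp, g_qq). Second derivatives: g_pp(-3)=54, g_pp(3)=-54; g_qq(4)=2.
Saddle points occur where the two diagonal entries have opposite signs: (3, 4). Count: 1.

1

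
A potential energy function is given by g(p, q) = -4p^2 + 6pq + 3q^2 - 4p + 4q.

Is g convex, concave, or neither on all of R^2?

g is quadratic, so its Hessian is the constant matrix H = [[-8, 6], [6, 6]].
det(H) = -84, tr(H) = -2.
det(H) < 0, so H is indefinite: neither convex nor concave.

neither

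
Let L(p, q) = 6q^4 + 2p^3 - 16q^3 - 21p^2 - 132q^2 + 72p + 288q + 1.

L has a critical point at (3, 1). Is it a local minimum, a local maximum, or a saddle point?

The mixed partial ∂²L/∂p∂q is 0, so the Hessian at any point is diag(L_pp, L_qq) = diag(6(2p - 7), 24(3q^2 - 4q - 11)).
At (3, 1): H = diag(-6, -288).
Both eigenvalues are negative, so H is negative definite: a local maximum.

local maximum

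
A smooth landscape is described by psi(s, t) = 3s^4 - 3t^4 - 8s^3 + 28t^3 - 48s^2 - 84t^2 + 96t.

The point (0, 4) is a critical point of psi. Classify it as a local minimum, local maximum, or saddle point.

local maximum

The mixed partial ∂²psi/∂s∂t is 0, so the Hessian at any point is diag(psi_ss, psi_tt) = diag(12(3s^2 - 4s - 8), 12(-3t^2 + 14t - 14)).
At (0, 4): H = diag(-96, -72).
Both eigenvalues are negative, so H is negative definite: a local maximum.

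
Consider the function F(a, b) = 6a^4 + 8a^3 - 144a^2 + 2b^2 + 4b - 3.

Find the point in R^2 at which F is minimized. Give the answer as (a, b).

F(a,b) separates as P(a) + Q(b) − 3, so its minimum is min P + min Q − 3.
P'(a) = 24a(a - 3)(a + 4) vanishes at a ∈ {-4, 0, 3}; Q'(b) = 4b + 4 vanishes at b ∈ {-1}.
Local minima of P (where P''>0): P(-4)=-1280, P(3)=-594. Local minima of Q: Q(-1)=-2.
So the global minimum of F is P(-4) + Q(-1) − 3 = -1280 − 2 − 3 = -1285, attained at (-4, -1).

(-4, -1)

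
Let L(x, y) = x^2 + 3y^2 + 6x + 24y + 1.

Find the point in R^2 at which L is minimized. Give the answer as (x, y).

L(x,y) separates as P(x) + Q(y) + 1, so its minimum is min P + min Q + 1.
P'(x) = 2x + 6 vanishes at x ∈ {-3}; Q'(y) = 6y + 24 vanishes at y ∈ {-4}.
Local minima of P (where P''>0): P(-3)=-9. Local minima of Q: Q(-4)=-48.
So the global minimum of L is P(-3) + Q(-4) + 1 = -9 − 48 + 1 = -56, attained at (-3, -4).

(-3, -4)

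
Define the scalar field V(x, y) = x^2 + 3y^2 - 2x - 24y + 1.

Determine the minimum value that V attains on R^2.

-48

V(x,y) separates as P(x) + Q(y) + 1, so its minimum is min P + min Q + 1.
P'(x) = 2x - 2 vanishes at x ∈ {1}; Q'(y) = 6y - 24 vanishes at y ∈ {4}.
Local minima of P (where P''>0): P(1)=-1. Local minima of Q: Q(4)=-48.
So the global minimum of V is P(1) + Q(4) + 1 = -1 − 48 + 1 = -48, attained at (1, 4).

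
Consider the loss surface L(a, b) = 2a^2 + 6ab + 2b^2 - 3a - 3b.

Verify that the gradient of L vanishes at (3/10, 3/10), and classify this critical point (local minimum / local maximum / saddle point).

∇L = (4a + 6b - 3, 6a + 4b - 3); substituting (3/10, 3/10) gives ∇L = (0, 0), so (3/10, 3/10) is indeed a critical point.
The Hessian of L is constant: H = [[4, 6], [6, 4]].
det(H) = 4·4 − 6² = -20.
Since det(H) < 0, H is indefinite and the critical point is a saddle point.

saddle point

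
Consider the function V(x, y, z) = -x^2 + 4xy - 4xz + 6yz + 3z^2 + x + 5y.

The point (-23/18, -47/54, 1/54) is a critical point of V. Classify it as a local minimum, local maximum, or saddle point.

saddle point

The Hessian is constant: H = [[-2, 4, -4], [4, 0, 6], [-4, 6, 6]].
Leading principal minors: Δ₁ = -2, Δ₂ = -16, Δ₃ = -216.
The minors fit neither the all-positive nor the alternating-sign pattern, so H is indefinite: a saddle point.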